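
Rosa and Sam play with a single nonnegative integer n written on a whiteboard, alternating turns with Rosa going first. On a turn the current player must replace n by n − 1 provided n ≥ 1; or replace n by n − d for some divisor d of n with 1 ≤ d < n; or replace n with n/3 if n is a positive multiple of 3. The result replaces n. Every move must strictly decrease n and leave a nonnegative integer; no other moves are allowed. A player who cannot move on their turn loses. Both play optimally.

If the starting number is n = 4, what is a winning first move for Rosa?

Move to 2.

Use the standard recursion: the mover loses at a terminal position; elsewhere, the mover wins exactly when some move hands the opponent an L position.
n=0: no move → L
n=1: →0(L), so W
n=2: →1(W) only, which is W, so L
n=3: →2(L), so W
n=4: →2(L), so W
From 4, the L positions reachable in one move are: 2.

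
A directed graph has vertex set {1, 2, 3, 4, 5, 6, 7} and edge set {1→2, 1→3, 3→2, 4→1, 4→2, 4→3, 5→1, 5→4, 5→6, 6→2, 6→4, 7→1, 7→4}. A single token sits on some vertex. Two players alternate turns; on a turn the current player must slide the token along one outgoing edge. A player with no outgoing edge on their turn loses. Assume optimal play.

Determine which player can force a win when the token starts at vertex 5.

Classify positions by backward induction: terminal positions (no move available) are L. From any other position, the mover wins iff some move reaches an L.
Every edge goes from a vertex to one that appears earlier in the order 2, 3, 1, 4, 6, 5, 7, so processing vertices in that order labels each vertex after all of its successors.
2: no outgoing edge → L
3: W (go to 2, an L position)
1: W (go to 2, an L position)
4: W (go to 2, an L position)
6: W (go to 2, an L position)
5: L (options 6(W), 4(W), 1(W) are all W)
7: L (options 4(W), 1(W) are all W)
The starting position 5 is L: whatever the player to move does, the opponent receives a W position.

The second player wins.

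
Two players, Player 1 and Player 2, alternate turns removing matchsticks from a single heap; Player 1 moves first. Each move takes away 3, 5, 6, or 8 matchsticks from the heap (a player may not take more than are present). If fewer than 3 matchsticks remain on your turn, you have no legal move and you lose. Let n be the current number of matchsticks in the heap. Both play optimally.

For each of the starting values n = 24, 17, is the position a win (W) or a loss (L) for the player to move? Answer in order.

24: L, 17: W

Build the W/L table. Terminal = L. A non-terminal position is W if it has a move to some L; otherwise it is L.
n=0: no move → L
n=1: no move → L
n=2: no move → L
n=3: W (go to 0, an L position)
n=4: W (go to 1, an L position)
n=5: W (go to 2, an L position)
n=6: W (go to 1, an L position)
n=7: W (go to 2, an L position)
n=8: W (go to 2, an L position)
n=9: W (go to 1, an L position)
n=10: W (go to 2, an L position)
n=11: L (options 8(W), 6(W), 5(W), 3(W) are all W)
n=12: L (options 9(W), 7(W), 6(W), 4(W) are all W)
n=13: L (options 10(W), 8(W), 7(W), 5(W) are all W)
n=14: W (go to 11, an L position)
n=15: W (go to 12, an L position)
n=16: W (go to 13, an L position)
n=17: W (go to 12, an L position)
n=18: W (go to 13, an L position)
n=19: W (go to 13, an L position)
n=20: W (go to 12, an L position)
n=21: W (go to 13, an L position)
n=22: L (options 19(W), 17(W), 16(W), 14(W) are all W)
n=23: L (options 20(W), 18(W), 17(W), 15(W) are all W)
n=24: L (options 21(W), 19(W), 18(W), 16(W) are all W)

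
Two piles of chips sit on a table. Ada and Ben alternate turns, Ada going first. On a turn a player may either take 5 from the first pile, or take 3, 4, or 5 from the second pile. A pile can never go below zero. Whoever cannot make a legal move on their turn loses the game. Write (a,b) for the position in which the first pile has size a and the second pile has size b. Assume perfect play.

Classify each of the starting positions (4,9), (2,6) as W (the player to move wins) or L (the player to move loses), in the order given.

(4,9): L, (2,6): W

Positions with no move are L. A position that does have a move is losing for the player to move precisely when every available move leads to a winning position for the opponent. Fill in the labels:
No move ever increases a pile, so every position that can arise here has a ≤ 4 and b ≤ 9; it is enough to label the cells with 0 ≤ a ≤ 4 and 0 ≤ b ≤ 9.
Every move lowers a or b (never raises either), so fill the grid row by row in increasing a, and left to right within a row: each cell's successors are then already labelled.
      b=0  b=1  b=2  b=3  b=4  b=5  b=6  b=7  b=8  b=9
a=0:    L    L    L    W    W    W    W    W    L    L
a=1:    L    L    L    W    W    W    W    W    L    L
a=2:    L    L    L    W    W    W    W    W    L    L
a=3:    L    L    L    W    W    W    W    W    L    L
a=4:    L    L    L    W    W    W    W    W    L    L
Cells with no legal move (terminal, hence L): (0,0), (0,1), (0,2), (1,0), (1,1), (1,2), (2,0), (2,1), (2,2), (3,0), (3,1), (3,2), (4,0), (4,1), (4,2).
The remaining L cells, each justified by listing all of its moves:
(0,8): only reaches (0,5)(W), (0,4)(W), (0,3)(W), all W → L
(0,9): only reaches (0,6)(W), (0,5)(W), (0,4)(W), all W → L
(1,8): only reaches (1,5)(W), (1,4)(W), (1,3)(W), all W → L
(1,9): only reaches (1,6)(W), (1,5)(W), (1,4)(W), all W → L
(2,8): only reaches (2,5)(W), (2,4)(W), (2,3)(W), all W → L
(2,9): only reaches (2,6)(W), (2,5)(W), (2,4)(W), all W → L
(3,8): only reaches (3,5)(W), (3,4)(W), (3,3)(W), all W → L
(3,9): only reaches (3,6)(W), (3,5)(W), (3,4)(W), all W → L
(4,8): only reaches (4,5)(W), (4,4)(W), (4,3)(W), all W → L
(4,9): only reaches (4,6)(W), (4,5)(W), (4,4)(W), all W → L
Every other cell has at least one move into one of the L cells above, so it is W.
(4,9): one of the L cells justified above, so L
(2,6): the move to (2,2) reaches an L cell, so W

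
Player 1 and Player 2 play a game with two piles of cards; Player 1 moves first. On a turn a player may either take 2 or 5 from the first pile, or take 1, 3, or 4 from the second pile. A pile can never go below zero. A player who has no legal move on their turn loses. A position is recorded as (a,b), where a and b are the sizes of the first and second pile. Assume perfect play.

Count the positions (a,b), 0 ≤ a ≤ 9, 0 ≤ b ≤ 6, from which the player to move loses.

Work bottom-up. With no move the player to move loses. Otherwise the position is W if at least one move leads to an L position for the opponent, and L if every move leads to a W.
Every move lowers a or b (never raises either), so fill the grid row by row in increasing a, and left to right within a row: each cell's successors are then already labelled.
      b=0  b=1  b=2  b=3  b=4  b=5  b=6
a=0:    L    W    L    W    W    W    W
a=1:    L    W    L    W    W    W    W
a=2:    W    L    W    L    W    W    W
a=3:    W    L    W    L    W    W    W
a=4:    L    W    L    W    W    W    W
a=5:    W    W    W    W    L    W    L
a=6:    W    L    W    L    W    W    W
a=7:    L    W    L    W    W    W    W
a=8:    L    W    L    W    W    W    W
a=9:    W    L    W    L    W    W    W
Cells with no legal move (terminal, hence L): (0,0), (1,0).
The remaining L cells, each justified by listing all of its moves:
(0,2): the only move is to (0,1)(W), a W ⇒ L
(1,2): the only move is to (1,1)(W), a W ⇒ L
(2,1): moves to (0,1)(W), (2,0)(W); every one is W ⇒ L
(2,3): moves to (0,3)(W), (2,2)(W), (2,0)(W); every one is W ⇒ L
(3,1): moves to (1,1)(W), (3,0)(W); every one is W ⇒ L
(3,3): moves to (1,3)(W), (3,2)(W), (3,0)(W); every one is W ⇒ L
(4,0): the only move is to (2,0)(W), a W ⇒ L
(4,2): moves to (2,2)(W), (4,1)(W); every one is W ⇒ L
(5,4): moves to (3,4)(W), (0,4)(W), (5,3)(W), (5,1)(W), (5,0)(W); every one is W ⇒ L
(5,6): moves to (3,6)(W), (0,6)(W), (5,5)(W), (5,3)(W), (5,2)(W); every one is W ⇒ L
(6,1): moves to (4,1)(W), (1,1)(W), (6,0)(W); every one is W ⇒ L
(6,3): moves to (4,3)(W), (1,3)(W), (6,2)(W), (6,0)(W); every one is W ⇒ L
(7,0): moves to (5,0)(W), (2,0)(W); every one is W ⇒ L
(7,2): moves to (5,2)(W), (2,2)(W), (7,1)(W); every one is W ⇒ L
(8,0): moves to (6,0)(W), (3,0)(W); every one is W ⇒ L
(8,2): moves to (6,2)(W), (3,2)(W), (8,1)(W); every one is W ⇒ L
(9,1): moves to (7,1)(W), (4,1)(W), (9,0)(W); every one is W ⇒ L
(9,3): moves to (7,3)(W), (4,3)(W), (9,2)(W), (9,0)(W); every one is W ⇒ L
Every other cell has at least one move into one of the L cells above, so it is W.
L cells per row: a=0: 2, a=1: 2, a=2: 2, a=3: 2, a=4: 2, a=5: 2, a=6: 2, a=7: 2, a=8: 2, a=9: 2; total 20.

20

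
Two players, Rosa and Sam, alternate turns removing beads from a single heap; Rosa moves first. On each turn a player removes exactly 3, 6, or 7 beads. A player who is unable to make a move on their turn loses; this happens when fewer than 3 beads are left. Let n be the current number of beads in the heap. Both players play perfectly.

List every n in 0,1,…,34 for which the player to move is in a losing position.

Use the standard recursion: the mover loses at a terminal position; elsewhere, the mover wins exactly when some move hands the opponent an L position.
n=0: no move → L
n=1: no move → L
n=2: no move → L
n=3: W (go to 0, an L position)
n=4: W (go to 1, an L position)
n=5: W (go to 2, an L position)
n=6: W (go to 0, an L position)
n=7: W (go to 1, an L position)
n=8: W (go to 2, an L position)
n=9: W (go to 2, an L position)
n=10: L (options 7(W), 4(W), 3(W) are all W)
n=11: L (options 8(W), 5(W), 4(W) are all W)
n=12: L (options 9(W), 6(W), 5(W) are all W)
n=13: W (go to 10, an L position)
n=14: W (go to 11, an L position)
n=15: W (go to 12, an L position)
n=16: W (go to 10, an L position)
n=17: W (go to 11, an L position)
n=18: W (go to 12, an L position)
n=19: W (go to 12, an L position)
n=20: L (options 17(W), 14(W), 13(W) are all W)
n=21: L (options 18(W), 15(W), 14(W) are all W)
n=22: L (options 19(W), 16(W), 15(W) are all W)
n=23: W (go to 20, an L position)
n=24: W (go to 21, an L position)
n=25: W (go to 22, an L position)
n=26: W (go to 20, an L position)
n=27: W (go to 21, an L position)
n=28: W (go to 22, an L position)
n=29: W (go to 22, an L position)
n=30: L (options 27(W), 24(W), 23(W) are all W)
n=31: L (options 28(W), 25(W), 24(W) are all W)
n=32: L (options 29(W), 26(W), 25(W) are all W)
n=33: W (go to 30, an L position)
n=34: W (go to 31, an L position)
Reading off the rows marked L gives the requested list; there are 12 such values of n.

0, 1, 2, 10, 11, 12, 20, 21, 22, 30, 31, 32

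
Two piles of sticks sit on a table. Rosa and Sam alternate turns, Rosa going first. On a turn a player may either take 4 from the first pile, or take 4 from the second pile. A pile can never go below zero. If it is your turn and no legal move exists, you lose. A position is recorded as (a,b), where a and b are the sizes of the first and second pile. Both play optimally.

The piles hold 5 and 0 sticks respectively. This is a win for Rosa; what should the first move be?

Positions with no move are L. A position that does have a move is losing for the player to move precisely when every available move leads to a winning position for the opponent. Fill in the labels:
No move ever increases a pile, so every position that can arise here has a ≤ 5 and b ≤ 0; it is enough to label the cells with 0 ≤ a ≤ 5 and 0 ≤ b ≤ 0.
Every move lowers a or b (never raises either), so fill the grid row by row in increasing a, and left to right within a row: each cell's successors are then already labelled.
      b=0
a=0:    L
a=1:    L
a=2:    L
a=3:    L
a=4:    W
a=5:    W
Cells with no legal move (terminal, hence L): (0,0), (1,0), (2,0), (3,0).
Every other cell has at least one move into one of the L cells above, so it is W.
From (5,0), the L positions reachable in one move are: (1,0).

Move to (1,0).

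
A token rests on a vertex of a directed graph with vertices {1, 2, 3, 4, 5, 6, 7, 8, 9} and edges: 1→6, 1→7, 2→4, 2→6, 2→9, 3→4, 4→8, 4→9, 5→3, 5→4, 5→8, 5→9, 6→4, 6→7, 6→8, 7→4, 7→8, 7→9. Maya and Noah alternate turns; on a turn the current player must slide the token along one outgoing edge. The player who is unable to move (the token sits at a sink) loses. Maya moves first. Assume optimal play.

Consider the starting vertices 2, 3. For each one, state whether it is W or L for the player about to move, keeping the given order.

2: W, 3: L

Compute win/loss labels from the base case upward. A position with no move is L. Any other position is W if it can reach an L in one move, else L.
Every edge goes from a vertex to one that appears earlier in the order 8, 9, 4, 7, 6, 3, 2, 5, 1, so processing vertices in that order labels each vertex after all of its successors.
8: no outgoing edge → L
9: no outgoing edge → L
4: reaches L-position 9 → W
7: reaches L-position 9 → W
6: reaches L-position 8 → W
3: only reaches 4(W), which is W → L
2: reaches L-position 9 → W
5: reaches L-position 3 → W
1: only reaches 6(W), 7(W), all W → L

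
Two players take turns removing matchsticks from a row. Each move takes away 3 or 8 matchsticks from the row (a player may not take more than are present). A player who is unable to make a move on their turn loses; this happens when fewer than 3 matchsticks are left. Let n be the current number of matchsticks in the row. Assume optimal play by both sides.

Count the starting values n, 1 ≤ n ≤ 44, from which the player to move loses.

20

Classify positions by backward induction: terminal positions (no move available) are L. From any other position, the mover wins iff some move reaches an L.
n=0: no move → L
n=1: no move → L
n=2: no move → L
n=3: can move to 0, which is L ⇒ W
n=4: can move to 1, which is L ⇒ W
n=5: can move to 2, which is L ⇒ W
n=6: the only move is to 3(W), a W ⇒ L
n=7: the only move is to 4(W), a W ⇒ L
n=8: can move to 0, which is L ⇒ W
n=9: can move to 6, which is L ⇒ W
n=10: can move to 7, which is L ⇒ W
n=11: moves to 8(W), 3(W); every one is W ⇒ L
n=12: moves to 9(W), 4(W); every one is W ⇒ L
n=13: moves to 10(W), 5(W); every one is W ⇒ L
n=14: can move to 11, which is L ⇒ W
n=15: can move to 12, which is L ⇒ W
n=16: can move to 13, which is L ⇒ W
n=17: moves to 14(W), 9(W); every one is W ⇒ L
n=18: moves to 15(W), 10(W); every one is W ⇒ L
n=19: can move to 11, which is L ⇒ W
n=20: can move to 17, which is L ⇒ W
n=21: can move to 18, which is L ⇒ W
n=22: moves to 19(W), 14(W); every one is W ⇒ L
n=23: moves to 20(W), 15(W); every one is W ⇒ L
n=24: moves to 21(W), 16(W); every one is W ⇒ L
n=25: can move to 22, which is L ⇒ W
n=26: can move to 23, which is L ⇒ W
n=27: can move to 24, which is L ⇒ W
n=28: moves to 25(W), 20(W); every one is W ⇒ L
n=29: moves to 26(W), 21(W); every one is W ⇒ L
n=30: can move to 22, which is L ⇒ W
n=31: can move to 28, which is L ⇒ W
n=32: can move to 29, which is L ⇒ W
n=33: moves to 30(W), 25(W); every one is W ⇒ L
n=34: moves to 31(W), 26(W); every one is W ⇒ L
n=35: moves to 32(W), 27(W); every one is W ⇒ L
n=36: can move to 33, which is L ⇒ W
n=37: can move to 34, which is L ⇒ W
n=38: can move to 35, which is L ⇒ W
n=39: moves to 36(W), 31(W); every one is W ⇒ L
n=40: moves to 37(W), 32(W); every one is W ⇒ L
n=41: can move to 33, which is L ⇒ W
n=42: can move to 39, which is L ⇒ W
n=43: can move to 40, which is L ⇒ W
n=44: moves to 41(W), 36(W); every one is W ⇒ L
L entries with 1 ≤ n ≤ 44 (n=0 is outside the asked range and is not counted): n = 1, 2, 6, 7, 11, 12, 13, 17, 18, 22, 23, 24, 28, 29, 33, 34, 35, 39, 40, 44; that makes 20.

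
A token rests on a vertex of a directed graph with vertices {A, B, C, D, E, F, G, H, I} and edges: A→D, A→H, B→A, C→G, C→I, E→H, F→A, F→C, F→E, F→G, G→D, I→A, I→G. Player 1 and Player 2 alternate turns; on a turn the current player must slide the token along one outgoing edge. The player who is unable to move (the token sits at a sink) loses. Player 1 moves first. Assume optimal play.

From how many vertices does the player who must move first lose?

5

Label each position W (a win for the player to move) or L (a loss). A position with no legal move is L; any other position is W exactly when some move reaches an L, and L when every move reaches a W.
Every edge goes from a vertex to one that appears earlier in the order H, D, G, A, I, B, C, E, F, so processing vertices in that order labels each vertex after all of its successors.
H: no outgoing edge → L
D: no outgoing edge → L
G: can move to D, which is L ⇒ W
A: can move to D, which is L ⇒ W
I: moves to A(W), G(W); every one is W ⇒ L
B: the only move is to A(W), a W ⇒ L
C: can move to I, which is L ⇒ W
E: can move to H, which is L ⇒ W
F: moves to E(W), C(W), A(W), G(W); every one is W ⇒ L
The L vertices are B, D, F, H, I; that is 5 in all.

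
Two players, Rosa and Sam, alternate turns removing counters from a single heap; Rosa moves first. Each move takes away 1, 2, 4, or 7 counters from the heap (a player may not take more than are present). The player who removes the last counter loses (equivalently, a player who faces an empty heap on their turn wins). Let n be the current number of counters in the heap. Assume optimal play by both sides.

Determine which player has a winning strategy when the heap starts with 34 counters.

Sam wins.

Use the standard recursion: the mover wins at a terminal position; elsewhere, the mover wins exactly when some move hands the opponent an L position.
n=0: no move; the opponent has just taken the last counter and therefore loses → W
n=1: L (sole option 0(W) is W)
n=2: W (go to 1, an L position)
n=3: W (go to 1, an L position)
n=4: L (options 3(W), 2(W), 0(W) are all W)
n=5: W (go to 4, an L position)
n=6: W (go to 4, an L position)
n=7: L (options 6(W), 5(W), 3(W), 0(W) are all W)
n=8: W (go to 7, an L position)
n=9: W (go to 7, an L position)
n=10: L (options 9(W), 8(W), 6(W), 3(W) are all W)
n=11: W (go to 10, an L position)
n=12: W (go to 10, an L position)
n=13: L (options 12(W), 11(W), 9(W), 6(W) are all W)
n=14: W (go to 13, an L position)
n=15: W (go to 13, an L position)
n=16: L (options 15(W), 14(W), 12(W), 9(W) are all W)
n=17: W (go to 16, an L position)
n=18: W (go to 16, an L position)
n=19: L (options 18(W), 17(W), 15(W), 12(W) are all W)
n=20: W (go to 19, an L position)
n=21: W (go to 19, an L position)
n=22: L (options 21(W), 20(W), 18(W), 15(W) are all W)
n=23: W (go to 22, an L position)
n=24: W (go to 22, an L position)
n=25: L (options 24(W), 23(W), 21(W), 18(W) are all W)
n=26: W (go to 25, an L position)
n=27: W (go to 25, an L position)
n=28: L (options 27(W), 26(W), 24(W), 21(W) are all W)
n=29: W (go to 28, an L position)
n=30: W (go to 28, an L position)
n=31: L (options 30(W), 29(W), 27(W), 24(W) are all W)
n=32: W (go to 31, an L position)
n=33: W (go to 31, an L position)
n=34: L (options 33(W), 32(W), 30(W), 27(W) are all W)
The starting position 34 is L: whatever Rosa does, the opponent receives a W position.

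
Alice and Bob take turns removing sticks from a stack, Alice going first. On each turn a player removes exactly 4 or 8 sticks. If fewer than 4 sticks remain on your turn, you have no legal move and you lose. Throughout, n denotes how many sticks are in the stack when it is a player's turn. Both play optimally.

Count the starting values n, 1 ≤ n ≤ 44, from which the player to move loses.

Label each position W (a win for the player to move) or L (a loss). A position with no legal move is L; any other position is W exactly when some move reaches an L, and L when every move reaches a W.
n=0: no move → L
n=1: no move → L
n=2: no move → L
n=3: no move → L
n=4: W (go to 0, an L position)
n=5: W (go to 1, an L position)
n=6: W (go to 2, an L position)
n=7: W (go to 3, an L position)
n=8: W (go to 0, an L position)
n=9: W (go to 1, an L position)
n=10: W (go to 2, an L position)
n=11: W (go to 3, an L position)
n=12: L (options 8(W), 4(W) are all W)
n=13: L (options 9(W), 5(W) are all W)
n=14: L (options 10(W), 6(W) are all W)
n=15: L (options 11(W), 7(W) are all W)
n=16: W (go to 12, an L position)
n=17: W (go to 13, an L position)
n=18: W (go to 14, an L position)
n=19: W (go to 15, an L position)
n=20: W (go to 12, an L position)
n=21: W (go to 13, an L position)
n=22: W (go to 14, an L position)
n=23: W (go to 15, an L position)
n=24: L (options 20(W), 16(W) are all W)
n=25: L (options 21(W), 17(W) are all W)
n=26: L (options 22(W), 18(W) are all W)
n=27: L (options 23(W), 19(W) are all W)
n=28: W (go to 24, an L position)
n=29: W (go to 25, an L position)
n=30: W (go to 26, an L position)
n=31: W (go to 27, an L position)
n=32: W (go to 24, an L position)
n=33: W (go to 25, an L position)
n=34: W (go to 26, an L position)
n=35: W (go to 27, an L position)
n=36: L (options 32(W), 28(W) are all W)
n=37: L (options 33(W), 29(W) are all W)
n=38: L (options 34(W), 30(W) are all W)
n=39: L (options 35(W), 31(W) are all W)
n=40: W (go to 36, an L position)
n=41: W (go to 37, an L position)
n=42: W (go to 38, an L position)
n=43: W (go to 39, an L position)
n=44: W (go to 36, an L position)
L entries with 1 ≤ n ≤ 44 (n=0 is outside the asked range and is not counted): n = 1, 2, 3, 12, 13, 14, 15, 24, 25, 26, 27, 36, 37, 38, 39; that makes 15.

15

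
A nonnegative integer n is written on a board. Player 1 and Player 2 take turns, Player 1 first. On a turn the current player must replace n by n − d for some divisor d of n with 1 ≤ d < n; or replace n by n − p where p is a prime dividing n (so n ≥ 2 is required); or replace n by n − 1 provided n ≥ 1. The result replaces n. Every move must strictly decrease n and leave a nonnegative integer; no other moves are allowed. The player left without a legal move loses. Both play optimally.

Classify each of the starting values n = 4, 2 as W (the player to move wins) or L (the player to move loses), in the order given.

Work bottom-up. With no move the player to move loses. Otherwise the position is W if at least one move leads to an L position for the opponent, and L if every move leads to a W.
n=0: no move → L
n=1: reaches L-position 0 → W
n=2: reaches L-position 0 → W
n=3: reaches L-position 0 → W
n=4: only reaches 2(W), 3(W), all W → L

4: L, 2: W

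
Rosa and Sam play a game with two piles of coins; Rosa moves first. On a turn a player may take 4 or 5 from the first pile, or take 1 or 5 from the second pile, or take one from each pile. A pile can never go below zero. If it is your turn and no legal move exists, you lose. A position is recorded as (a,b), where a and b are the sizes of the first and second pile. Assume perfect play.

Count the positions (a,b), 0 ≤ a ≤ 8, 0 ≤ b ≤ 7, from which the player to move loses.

Compute win/loss labels from the base case upward. A position with no move is L. Any other position is W if it can reach an L in one move, else L.
Every move lowers a or b (never raises either), so fill the grid row by row in increasing a, and left to right within a row: each cell's successors are then already labelled.
      b=0  b=1  b=2  b=3  b=4  b=5  b=6  b=7
a=0:    L    W    L    W    L    W    L    W
a=1:    L    W    L    W    L    W    L    W
a=2:    L    W    L    W    L    W    L    W
a=3:    L    W    L    W    L    W    L    W
a=4:    W    W    W    W    W    W    W    W
a=5:    W    L    W    L    W    L    W    L
a=6:    W    L    W    L    W    L    W    L
a=7:    W    L    W    L    W    L    W    L
a=8:    W    L    W    L    W    L    W    L
Cells with no legal move (terminal, hence L): (0,0), (1,0), (2,0), (3,0).
The remaining L cells, each justified by listing all of its moves:
(0,2): only reaches (0,1)(W), which is W → L
(0,4): only reaches (0,3)(W), which is W → L
(0,6): only reaches (0,5)(W), (0,1)(W), all W → L
(1,2): only reaches (1,1)(W), (0,1)(W), all W → L
(1,4): only reaches (1,3)(W), (0,3)(W), all W → L
(1,6): only reaches (1,5)(W), (1,1)(W), (0,5)(W), all W → L
(2,2): only reaches (2,1)(W), (1,1)(W), all W → L
(2,4): only reaches (2,3)(W), (1,3)(W), all W → L
(2,6): only reaches (2,5)(W), (2,1)(W), (1,5)(W), all W → L
(3,2): only reaches (3,1)(W), (2,1)(W), all W → L
(3,4): only reaches (3,3)(W), (2,3)(W), all W → L
(3,6): only reaches (3,5)(W), (3,1)(W), (2,5)(W), all W → L
(5,1): only reaches (1,1)(W), (0,1)(W), (5,0)(W), (4,0)(W), all W → L
(5,3): only reaches (1,3)(W), (0,3)(W), (5,2)(W), (4,2)(W), all W → L
(5,5): only reaches (1,5)(W), (0,5)(W), (5,4)(W), (5,0)(W), (4,4)(W), all W → L
(5,7): only reaches (1,7)(W), (0,7)(W), (5,6)(W), (5,2)(W), (4,6)(W), all W → L
(6,1): only reaches (2,1)(W), (1,1)(W), (6,0)(W), (5,0)(W), all W → L
(6,3): only reaches (2,3)(W), (1,3)(W), (6,2)(W), (5,2)(W), all W → L
(6,5): only reaches (2,5)(W), (1,5)(W), (6,4)(W), (6,0)(W), (5,4)(W), all W → L
(6,7): only reaches (2,7)(W), (1,7)(W), (6,6)(W), (6,2)(W), (5,6)(W), all W → L
(7,1): only reaches (3,1)(W), (2,1)(W), (7,0)(W), (6,0)(W), all W → L
(7,3): only reaches (3,3)(W), (2,3)(W), (7,2)(W), (6,2)(W), all W → L
(7,5): only reaches (3,5)(W), (2,5)(W), (7,4)(W), (7,0)(W), (6,4)(W), all W → L
(7,7): only reaches (3,7)(W), (2,7)(W), (7,6)(W), (7,2)(W), (6,6)(W), all W → L
(8,1): only reaches (4,1)(W), (3,1)(W), (8,0)(W), (7,0)(W), all W → L
(8,3): only reaches (4,3)(W), (3,3)(W), (8,2)(W), (7,2)(W), all W → L
(8,5): only reaches (4,5)(W), (3,5)(W), (8,4)(W), (8,0)(W), (7,4)(W), all W → L
(8,7): only reaches (4,7)(W), (3,7)(W), (8,6)(W), (8,2)(W), (7,6)(W), all W → L
Every other cell has at least one move into one of the L cells above, so it is W.
L cells per row: a=0: 4, a=1: 4, a=2: 4, a=3: 4, a=4: 0, a=5: 4, a=6: 4, a=7: 4, a=8: 4; total 32.

32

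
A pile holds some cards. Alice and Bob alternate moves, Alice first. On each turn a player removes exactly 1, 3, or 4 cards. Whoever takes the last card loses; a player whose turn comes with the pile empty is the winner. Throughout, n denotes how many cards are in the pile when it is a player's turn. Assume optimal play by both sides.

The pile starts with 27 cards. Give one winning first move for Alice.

Remove 3, leaving 24.

Label each position W (a win for the player to move) or L (a loss). A position with no legal move is W; any other position is W exactly when some move reaches an L, and L when every move reaches a W.
n=0: no move; the opponent has just taken the last card and therefore loses → W
n=1: L (sole option 0(W) is W)
n=2: W (go to 1, an L position)
n=3: L (options 2(W), 0(W) are all W)
n=4: W (go to 3, an L position)
n=5: W (go to 1, an L position)
n=6: W (go to 3, an L position)
n=7: W (go to 3, an L position)
n=8: L (options 7(W), 5(W), 4(W) are all W)
n=9: W (go to 8, an L position)
n=10: L (options 9(W), 7(W), 6(W) are all W)
n=11: W (go to 10, an L position)
n=12: W (go to 8, an L position)
n=13: W (go to 10, an L position)
n=14: W (go to 10, an L position)
n=15: L (options 14(W), 12(W), 11(W) are all W)
n=16: W (go to 15, an L position)
n=17: L (options 16(W), 14(W), 13(W) are all W)
n=18: W (go to 17, an L position)
n=19: W (go to 15, an L position)
n=20: W (go to 17, an L position)
n=21: W (go to 17, an L position)
n=22: L (options 21(W), 19(W), 18(W) are all W)
n=23: W (go to 22, an L position)
n=24: L (options 23(W), 21(W), 20(W) are all W)
n=25: W (go to 24, an L position)
n=26: W (go to 22, an L position)
n=27: W (go to 24, an L position)
From 27, the L positions reachable in one move are: 24.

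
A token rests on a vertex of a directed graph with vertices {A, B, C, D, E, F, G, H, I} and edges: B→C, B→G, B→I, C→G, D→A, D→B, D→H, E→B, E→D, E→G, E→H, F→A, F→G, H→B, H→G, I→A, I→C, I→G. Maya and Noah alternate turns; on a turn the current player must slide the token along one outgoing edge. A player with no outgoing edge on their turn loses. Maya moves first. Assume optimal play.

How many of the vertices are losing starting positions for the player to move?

Classify positions by backward induction: terminal positions (no move available) are L. From any other position, the mover wins iff some move reaches an L.
Every edge goes from a vertex to one that appears earlier in the order A, G, C, I, F, B, H, D, E, so processing vertices in that order labels each vertex after all of its successors.
A: no outgoing edge → L
G: no outgoing edge → L
C: can move to G, which is L ⇒ W
I: can move to G, which is L ⇒ W
F: can move to G, which is L ⇒ W
B: can move to G, which is L ⇒ W
H: can move to G, which is L ⇒ W
D: can move to A, which is L ⇒ W
E: can move to G, which is L ⇒ W
The L vertices are A, G; that is 2 in all.

2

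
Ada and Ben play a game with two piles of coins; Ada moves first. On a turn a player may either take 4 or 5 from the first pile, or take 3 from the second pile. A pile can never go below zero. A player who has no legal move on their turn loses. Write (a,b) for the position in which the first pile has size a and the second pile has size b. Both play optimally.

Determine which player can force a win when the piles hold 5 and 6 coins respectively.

Use the standard recursion: the mover loses at a terminal position; elsewhere, the mover wins exactly when some move hands the opponent an L position.
No move ever increases a pile, so every position that can arise here has a ≤ 5 and b ≤ 6; it is enough to label the cells with 0 ≤ a ≤ 5 and 0 ≤ b ≤ 6.
Every move lowers a or b (never raises either), so fill the grid row by row in increasing a, and left to right within a row: each cell's successors are then already labelled.
      b=0  b=1  b=2  b=3  b=4  b=5  b=6
a=0:    L    L    L    W    W    W    L
a=1:    L    L    L    W    W    W    L
a=2:    L    L    L    W    W    W    L
a=3:    L    L    L    W    W    W    L
a=4:    W    W    W    L    L    L    W
a=5:    W    W    W    L    L    L    W
Cells with no legal move (terminal, hence L): (0,0), (0,1), (0,2), (1,0), (1,1), (1,2), (2,0), (2,1), (2,2), (3,0), (3,1), (3,2).
The remaining L cells, each justified by listing all of its moves:
(0,6): L (sole option (0,3)(W) is W)
(1,6): L (sole option (1,3)(W) is W)
(2,6): L (sole option (2,3)(W) is W)
(3,6): L (sole option (3,3)(W) is W)
(4,3): L (options (0,3)(W), (4,0)(W) are all W)
(4,4): L (options (0,4)(W), (4,1)(W) are all W)
(4,5): L (options (0,5)(W), (4,2)(W) are all W)
(5,3): L (options (1,3)(W), (0,3)(W), (5,0)(W) are all W)
(5,4): L (options (1,4)(W), (0,4)(W), (5,1)(W) are all W)
(5,5): L (options (1,5)(W), (0,5)(W), (5,2)(W) are all W)
Every other cell has at least one move into one of the L cells above, so it is W.
From (5,6) Ada can move to (1,6), reaching an L position.

Ada wins.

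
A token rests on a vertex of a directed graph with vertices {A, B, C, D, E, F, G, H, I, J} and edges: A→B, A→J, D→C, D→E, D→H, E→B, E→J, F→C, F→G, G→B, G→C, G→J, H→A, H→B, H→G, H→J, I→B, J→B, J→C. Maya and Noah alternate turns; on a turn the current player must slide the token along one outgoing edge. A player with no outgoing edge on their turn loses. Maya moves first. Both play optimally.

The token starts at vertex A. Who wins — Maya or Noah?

Label each position W (a win for the player to move) or L (a loss). A position with no legal move is L; any other position is W exactly when some move reaches an L, and L when every move reaches a W.
Every edge goes from a vertex to one that appears earlier in the order B, C, J, A, G, H, E, I, F, D, so processing vertices in that order labels each vertex after all of its successors.
B: no outgoing edge → L
C: no outgoing edge → L
J: can move to C, which is L ⇒ W
A: can move to B, which is L ⇒ W
G: can move to C, which is L ⇒ W
H: can move to B, which is L ⇒ W
E: can move to B, which is L ⇒ W
I: can move to B, which is L ⇒ W
F: can move to C, which is L ⇒ W
D: can move to C, which is L ⇒ W
The starting position A is W: Maya should move to B, handing over an L position.

Maya wins.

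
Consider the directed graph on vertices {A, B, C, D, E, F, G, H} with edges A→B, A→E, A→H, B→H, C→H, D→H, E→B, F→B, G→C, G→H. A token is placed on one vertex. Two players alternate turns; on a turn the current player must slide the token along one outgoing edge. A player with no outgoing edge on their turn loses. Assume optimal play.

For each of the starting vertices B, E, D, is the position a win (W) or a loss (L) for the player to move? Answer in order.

Classify positions by backward induction: terminal positions (no move available) are L. From any other position, the mover wins iff some move reaches an L.
Every edge goes from a vertex to one that appears earlier in the order H, C, B, E, A, F, G, D, so processing vertices in that order labels each vertex after all of its successors.
H: no outgoing edge → L
C: can move to H, which is L ⇒ W
B: can move to H, which is L ⇒ W
E: the only move is to B(W), a W ⇒ L
A: can move to E, which is L ⇒ W
F: the only move is to B(W), a W ⇒ L
G: can move to H, which is L ⇒ W
D: can move to H, which is L ⇒ W

B: W, E: L, D: W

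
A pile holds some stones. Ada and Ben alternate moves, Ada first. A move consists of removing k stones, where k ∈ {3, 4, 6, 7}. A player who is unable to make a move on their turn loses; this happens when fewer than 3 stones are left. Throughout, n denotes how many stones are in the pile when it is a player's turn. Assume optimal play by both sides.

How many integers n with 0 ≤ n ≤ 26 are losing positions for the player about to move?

Label each position W (a win for the player to move) or L (a loss). A position with no legal move is L; any other position is W exactly when some move reaches an L, and L when every move reaches a W.
n=0: no move → L
n=1: no move → L
n=2: no move → L
n=3: can move to 0, which is L ⇒ W
n=4: can move to 1, which is L ⇒ W
n=5: can move to 2, which is L ⇒ W
n=6: can move to 2, which is L ⇒ W
n=7: can move to 1, which is L ⇒ W
n=8: can move to 2, which is L ⇒ W
n=9: can move to 2, which is L ⇒ W
n=10: moves to 7(W), 6(W), 4(W), 3(W); every one is W ⇒ L
n=11: moves to 8(W), 7(W), 5(W), 4(W); every one is W ⇒ L
n=12: moves to 9(W), 8(W), 6(W), 5(W); every one is W ⇒ L
n=13: can move to 10, which is L ⇒ W
n=14: can move to 11, which is L ⇒ W
n=15: can move to 12, which is L ⇒ W
n=16: can move to 12, which is L ⇒ W
n=17: can move to 11, which is L ⇒ W
n=18: can move to 12, which is L ⇒ W
n=19: can move to 12, which is L ⇒ W
n=20: moves to 17(W), 16(W), 14(W), 13(W); every one is W ⇒ L
n=21: moves to 18(W), 17(W), 15(W), 14(W); every one is W ⇒ L
n=22: moves to 19(W), 18(W), 16(W), 15(W); every one is W ⇒ L
n=23: can move to 20, which is L ⇒ W
n=24: can move to 21, which is L ⇒ W
n=25: can move to 22, which is L ⇒ W
n=26: can move to 22, which is L ⇒ W
L entries with 0 ≤ n ≤ 26: n = 0, 1, 2, 10, 11, 12, 20, 21, 22; that makes 9.

9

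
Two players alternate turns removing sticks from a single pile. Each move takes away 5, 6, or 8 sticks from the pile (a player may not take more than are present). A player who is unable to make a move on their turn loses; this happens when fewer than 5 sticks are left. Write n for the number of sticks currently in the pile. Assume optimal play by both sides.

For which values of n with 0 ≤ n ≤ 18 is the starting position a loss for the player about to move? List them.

0, 1, 2, 3, 4, 13, 14, 15, 16, 17

Work bottom-up. With no move the player to move loses. Otherwise the position is W if at least one move leads to an L position for the opponent, and L if every move leads to a W.
n=0: no move → L
n=1: no move → L
n=2: no move → L
n=3: no move → L
n=4: no move → L
n=5: can move to 0, which is L ⇒ W
n=6: can move to 1, which is L ⇒ W
n=7: can move to 2, which is L ⇒ W
n=8: can move to 3, which is L ⇒ W
n=9: can move to 4, which is L ⇒ W
n=10: can move to 4, which is L ⇒ W
n=11: can move to 3, which is L ⇒ W
n=12: can move to 4, which is L ⇒ W
n=13: moves to 8(W), 7(W), 5(W); every one is W ⇒ L
n=14: moves to 9(W), 8(W), 6(W); every one is W ⇒ L
n=15: moves to 10(W), 9(W), 7(W); every one is W ⇒ L
n=16: moves to 11(W), 10(W), 8(W); every one is W ⇒ L
n=17: moves to 12(W), 11(W), 9(W); every one is W ⇒ L
n=18: can move to 13, which is L ⇒ W
Reading off the rows marked L gives the requested list; there are 10 such values of n.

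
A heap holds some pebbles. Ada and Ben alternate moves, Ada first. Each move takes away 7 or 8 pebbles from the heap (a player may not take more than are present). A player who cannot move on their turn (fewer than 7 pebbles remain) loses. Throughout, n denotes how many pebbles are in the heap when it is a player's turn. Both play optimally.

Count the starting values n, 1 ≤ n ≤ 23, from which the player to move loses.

Build the W/L table. Terminal = L. A non-terminal position is W if it has a move to some L; otherwise it is L.
n=0: no move → L
n=1: no move → L
n=2: no move → L
n=3: no move → L
n=4: no move → L
n=5: no move → L
n=6: no move → L
n=7: →0(L), so W
n=8: →1(L), so W
n=9: →2(L), so W
n=10: →3(L), so W
n=11: →4(L), so W
n=12: →5(L), so W
n=13: →6(L), so W
n=14: →6(L), so W
n=15: →8(W), 7(W) — all W, so L
n=16: →9(W), 8(W) — all W, so L
n=17: →10(W), 9(W) — all W, so L
n=18: →11(W), 10(W) — all W, so L
n=19: →12(W), 11(W) — all W, so L
n=20: →13(W), 12(W) — all W, so L
n=21: →14(W), 13(W) — all W, so L
n=22: →15(L), so W
n=23: →16(L), so W
L entries with 1 ≤ n ≤ 23 (n=0 is outside the asked range and is not counted): n = 1, 2, 3, 4, 5, 6, 15, 16, 17, 18, 19, 20, 21; that makes 13.

13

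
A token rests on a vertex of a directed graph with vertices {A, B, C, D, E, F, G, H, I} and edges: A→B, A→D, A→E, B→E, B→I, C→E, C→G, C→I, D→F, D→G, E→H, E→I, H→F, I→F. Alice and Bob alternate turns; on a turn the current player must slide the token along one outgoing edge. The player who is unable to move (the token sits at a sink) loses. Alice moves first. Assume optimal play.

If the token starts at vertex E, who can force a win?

Positions with no move are L. A position that does have a move is losing for the player to move precisely when every available move leads to a winning position for the opponent. Fill in the labels:
Every edge goes from a vertex to one that appears earlier in the order F, G, I, H, E, D, C, B, A, so processing vertices in that order labels each vertex after all of its successors.
F: no outgoing edge → L
G: no outgoing edge → L
I: can move to F, which is L ⇒ W
H: can move to F, which is L ⇒ W
E: moves to H(W), I(W); every one is W ⇒ L
D: can move to G, which is L ⇒ W
C: can move to E, which is L ⇒ W
B: can move to E, which is L ⇒ W
A: can move to E, which is L ⇒ W
The starting position E is L: whatever Alice does, the opponent receives a W position.

Bob wins.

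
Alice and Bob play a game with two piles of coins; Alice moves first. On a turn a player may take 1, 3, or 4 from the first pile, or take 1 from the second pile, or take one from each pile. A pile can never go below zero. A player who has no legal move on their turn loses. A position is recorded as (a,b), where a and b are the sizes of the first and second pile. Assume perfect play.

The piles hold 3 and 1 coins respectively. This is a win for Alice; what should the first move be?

Move to (2,0).

Use the standard recursion: the mover loses at a terminal position; elsewhere, the mover wins exactly when some move hands the opponent an L position.
No move ever increases a pile, so every position that can arise here has a ≤ 3 and b ≤ 1; it is enough to label the cells with 0 ≤ a ≤ 3 and 0 ≤ b ≤ 1.
Every move lowers a or b (never raises either), so fill the grid row by row in increasing a, and left to right within a row: each cell's successors are then already labelled.
      b=0  b=1
a=0:    L    W
a=1:    W    W
a=2:    L    W
a=3:    W    W
Cells with no legal move (terminal, hence L): (0,0).
The remaining L cells, each justified by listing all of its moves:
(2,0): →(1,0)(W) only, which is W, so L
Every other cell has at least one move into one of the L cells above, so it is W.
From (3,1), the L positions reachable in one move are: (2,0).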